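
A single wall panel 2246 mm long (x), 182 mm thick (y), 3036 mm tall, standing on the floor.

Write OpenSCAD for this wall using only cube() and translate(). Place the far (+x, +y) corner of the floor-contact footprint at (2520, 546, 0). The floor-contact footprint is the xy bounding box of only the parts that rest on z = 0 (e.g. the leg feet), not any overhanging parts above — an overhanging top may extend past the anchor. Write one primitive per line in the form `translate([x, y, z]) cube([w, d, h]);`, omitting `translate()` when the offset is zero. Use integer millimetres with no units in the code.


translate([274, 364, 0]) cube([2246, 182, 3036]);


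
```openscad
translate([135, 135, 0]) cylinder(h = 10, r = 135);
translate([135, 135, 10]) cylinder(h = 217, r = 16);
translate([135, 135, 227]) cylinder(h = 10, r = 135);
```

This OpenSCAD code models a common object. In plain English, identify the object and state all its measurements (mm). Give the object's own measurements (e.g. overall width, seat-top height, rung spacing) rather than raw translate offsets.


A spool: two coaxial disc flanges of radius 135 mm and thickness 10 mm, joined by a core cylinder of radius 16 mm and height 217 mm. The lower flange rests on z = 0 and the three cylinders share a vertical axis.


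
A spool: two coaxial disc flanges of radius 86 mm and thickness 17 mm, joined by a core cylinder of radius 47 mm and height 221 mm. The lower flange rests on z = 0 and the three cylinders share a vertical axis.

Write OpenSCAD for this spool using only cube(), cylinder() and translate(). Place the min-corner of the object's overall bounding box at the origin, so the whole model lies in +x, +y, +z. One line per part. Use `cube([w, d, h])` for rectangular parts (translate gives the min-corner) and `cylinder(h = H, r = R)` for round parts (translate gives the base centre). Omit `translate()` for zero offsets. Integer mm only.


translate([86, 86, 0]) cylinder(h = 17, r = 86);
translate([86, 86, 17]) cylinder(h = 221, r = 47);
translate([86, 86, 238]) cylinder(h = 17, r = 86);


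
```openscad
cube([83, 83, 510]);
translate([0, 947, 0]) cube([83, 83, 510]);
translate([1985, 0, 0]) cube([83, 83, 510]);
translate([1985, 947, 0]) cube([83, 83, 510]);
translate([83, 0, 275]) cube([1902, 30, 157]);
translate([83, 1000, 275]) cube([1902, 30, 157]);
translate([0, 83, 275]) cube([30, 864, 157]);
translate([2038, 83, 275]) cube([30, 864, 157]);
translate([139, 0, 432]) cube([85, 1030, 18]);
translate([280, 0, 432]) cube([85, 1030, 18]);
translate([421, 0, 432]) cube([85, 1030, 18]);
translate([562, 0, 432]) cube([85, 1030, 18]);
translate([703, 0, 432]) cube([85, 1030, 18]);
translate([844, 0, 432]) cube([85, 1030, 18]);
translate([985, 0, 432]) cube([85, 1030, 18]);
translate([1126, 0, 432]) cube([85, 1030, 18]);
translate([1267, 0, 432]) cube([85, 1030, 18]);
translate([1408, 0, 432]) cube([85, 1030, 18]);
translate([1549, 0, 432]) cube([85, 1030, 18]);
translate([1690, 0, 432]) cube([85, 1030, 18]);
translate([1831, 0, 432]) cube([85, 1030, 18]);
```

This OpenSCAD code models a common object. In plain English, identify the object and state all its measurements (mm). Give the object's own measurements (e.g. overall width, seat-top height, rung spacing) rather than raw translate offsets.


A bed frame 2068 mm long (x) by 1030 mm wide (y). Four 83×83 mm corner posts, 510 mm tall, at the corners of the footprint. Four rails of 30 mm thickness and 157 mm height run between adjacent posts with their undersides at z = 275 mm, their outer faces flush with the outside of the frame (the two x-running rails run between the posts' inner faces; the two y-running rails run between the posts' inner faces). 13 slats, each 85 mm wide (x) and 18 mm thick, lie across the top of the two x-running rails, running the full 1030 mm width of the frame in y; along x they sit between the end posts with a 56 mm gap after the −x posts and between neighbouring slats, leaving 69 mm before the +x posts.


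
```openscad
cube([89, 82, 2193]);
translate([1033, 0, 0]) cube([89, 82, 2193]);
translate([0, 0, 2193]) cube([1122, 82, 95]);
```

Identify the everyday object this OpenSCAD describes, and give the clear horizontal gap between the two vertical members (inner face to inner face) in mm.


A door frame. The clear opening width is 944 mm.

Two 2193 mm tall posts with a header on top — a door frame. The left jamb is 89 mm wide at x = 0; the right jamb starts at x = 1033. The clear opening is 1033 − 89 = 944 mm.


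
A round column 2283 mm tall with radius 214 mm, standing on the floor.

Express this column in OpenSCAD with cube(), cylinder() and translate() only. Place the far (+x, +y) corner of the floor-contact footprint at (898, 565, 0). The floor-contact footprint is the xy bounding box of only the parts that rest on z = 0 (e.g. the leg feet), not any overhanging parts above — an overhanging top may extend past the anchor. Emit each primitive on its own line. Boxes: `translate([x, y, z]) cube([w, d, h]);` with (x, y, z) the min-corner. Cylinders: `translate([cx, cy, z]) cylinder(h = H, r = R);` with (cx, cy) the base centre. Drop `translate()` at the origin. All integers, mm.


translate([684, 351, 0]) cylinder(h = 2283, r = 214);


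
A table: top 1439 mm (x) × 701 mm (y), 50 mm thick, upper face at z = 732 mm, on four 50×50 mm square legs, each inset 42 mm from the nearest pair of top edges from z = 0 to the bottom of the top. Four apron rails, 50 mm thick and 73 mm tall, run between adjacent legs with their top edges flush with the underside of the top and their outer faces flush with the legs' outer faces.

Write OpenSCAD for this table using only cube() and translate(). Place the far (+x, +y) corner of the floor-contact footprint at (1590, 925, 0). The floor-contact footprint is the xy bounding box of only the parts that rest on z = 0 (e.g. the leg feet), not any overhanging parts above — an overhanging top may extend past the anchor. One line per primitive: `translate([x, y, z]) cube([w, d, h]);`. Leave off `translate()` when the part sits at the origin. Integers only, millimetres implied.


translate([193, 266, 682]) cube([1439, 701, 50]);
translate([235, 308, 0]) cube([50, 50, 682]);
translate([1540, 308, 0]) cube([50, 50, 682]);
translate([235, 875, 0]) cube([50, 50, 682]);
translate([1540, 875, 0]) cube([50, 50, 682]);
translate([285, 308, 609]) cube([1255, 50, 73]);
translate([285, 875, 609]) cube([1255, 50, 73]);
translate([235, 358, 609]) cube([50, 517, 73]);
translate([1540, 358, 609]) cube([50, 517, 73]);


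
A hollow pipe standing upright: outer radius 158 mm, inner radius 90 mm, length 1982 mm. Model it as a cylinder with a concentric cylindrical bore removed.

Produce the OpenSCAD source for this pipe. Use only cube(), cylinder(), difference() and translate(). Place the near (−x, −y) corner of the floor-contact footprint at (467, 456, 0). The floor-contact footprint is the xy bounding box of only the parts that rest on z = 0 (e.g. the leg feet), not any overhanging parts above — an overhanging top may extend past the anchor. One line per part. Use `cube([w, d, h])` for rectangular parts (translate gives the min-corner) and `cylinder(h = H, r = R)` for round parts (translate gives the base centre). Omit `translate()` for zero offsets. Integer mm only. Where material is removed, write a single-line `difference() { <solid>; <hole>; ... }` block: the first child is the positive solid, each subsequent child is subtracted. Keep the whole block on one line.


difference() { translate([625, 614, 0]) cylinder(h = 1982, r = 158); translate([625, 614, 0]) cylinder(h = 1982, r = 90); }


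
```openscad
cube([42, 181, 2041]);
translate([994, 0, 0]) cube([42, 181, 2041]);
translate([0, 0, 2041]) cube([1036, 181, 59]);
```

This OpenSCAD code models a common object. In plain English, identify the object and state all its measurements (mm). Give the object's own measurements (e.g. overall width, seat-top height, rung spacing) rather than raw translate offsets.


A door frame. The clear opening is 952 mm wide and 2041 mm high. Two 42 mm wide jambs, 181 mm deep, stand either side of the opening from the floor to the top of the opening. A 59 mm thick head sits across the top of both jambs, spanning the full outside width of the frame.


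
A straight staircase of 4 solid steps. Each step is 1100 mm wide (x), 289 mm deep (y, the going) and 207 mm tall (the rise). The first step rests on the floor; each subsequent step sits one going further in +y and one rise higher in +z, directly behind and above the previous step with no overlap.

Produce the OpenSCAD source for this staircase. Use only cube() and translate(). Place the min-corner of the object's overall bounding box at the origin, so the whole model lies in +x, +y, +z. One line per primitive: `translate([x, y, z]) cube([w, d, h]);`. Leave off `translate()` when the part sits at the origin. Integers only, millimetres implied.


cube([1100, 289, 207]);
translate([0, 289, 207]) cube([1100, 289, 207]);
translate([0, 578, 414]) cube([1100, 289, 207]);
translate([0, 867, 621]) cube([1100, 289, 207]);


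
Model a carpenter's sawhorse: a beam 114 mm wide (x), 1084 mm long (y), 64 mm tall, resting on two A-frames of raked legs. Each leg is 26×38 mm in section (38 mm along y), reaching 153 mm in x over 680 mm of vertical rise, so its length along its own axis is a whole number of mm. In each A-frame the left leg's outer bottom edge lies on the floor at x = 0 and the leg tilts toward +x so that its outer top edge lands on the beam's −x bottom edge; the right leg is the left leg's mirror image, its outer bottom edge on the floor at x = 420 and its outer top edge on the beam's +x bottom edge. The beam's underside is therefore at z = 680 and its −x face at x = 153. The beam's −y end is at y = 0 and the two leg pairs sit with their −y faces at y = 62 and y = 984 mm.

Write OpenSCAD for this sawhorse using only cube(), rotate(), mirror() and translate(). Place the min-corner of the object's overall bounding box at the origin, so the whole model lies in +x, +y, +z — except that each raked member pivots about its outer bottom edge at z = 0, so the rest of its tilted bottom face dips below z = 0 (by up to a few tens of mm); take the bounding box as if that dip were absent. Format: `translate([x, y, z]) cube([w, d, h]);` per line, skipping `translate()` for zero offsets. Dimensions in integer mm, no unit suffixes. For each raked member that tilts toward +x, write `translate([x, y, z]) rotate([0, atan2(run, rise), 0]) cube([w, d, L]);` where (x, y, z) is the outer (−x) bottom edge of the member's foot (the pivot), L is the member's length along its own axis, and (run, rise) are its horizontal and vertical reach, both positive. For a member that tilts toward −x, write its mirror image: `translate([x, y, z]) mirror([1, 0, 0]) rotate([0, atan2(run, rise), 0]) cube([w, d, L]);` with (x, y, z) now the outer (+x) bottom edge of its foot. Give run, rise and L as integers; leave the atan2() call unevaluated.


translate([153, 0, 680]) cube([114, 1084, 64]);
translate([0, 62, 0]) rotate([0, atan2(153, 680), 0]) cube([26, 38, 697]);
translate([420, 62, 0]) mirror([1, 0, 0]) rotate([0, atan2(153, 680), 0]) cube([26, 38, 697]);
translate([0, 984, 0]) rotate([0, atan2(153, 680), 0]) cube([26, 38, 697]);
translate([420, 984, 0]) mirror([1, 0, 0]) rotate([0, atan2(153, 680), 0]) cube([26, 38, 697]);


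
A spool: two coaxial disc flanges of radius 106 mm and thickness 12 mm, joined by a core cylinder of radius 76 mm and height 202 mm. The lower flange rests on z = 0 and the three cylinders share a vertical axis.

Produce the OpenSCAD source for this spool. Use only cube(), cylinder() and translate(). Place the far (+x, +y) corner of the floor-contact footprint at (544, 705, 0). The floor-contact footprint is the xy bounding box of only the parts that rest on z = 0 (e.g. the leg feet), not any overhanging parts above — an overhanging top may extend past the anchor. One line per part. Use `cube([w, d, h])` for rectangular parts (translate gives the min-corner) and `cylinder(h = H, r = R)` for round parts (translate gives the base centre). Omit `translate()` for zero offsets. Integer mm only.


translate([438, 599, 0]) cylinder(h = 12, r = 106);
translate([438, 599, 12]) cylinder(h = 202, r = 76);
translate([438, 599, 214]) cylinder(h = 12, r = 106);


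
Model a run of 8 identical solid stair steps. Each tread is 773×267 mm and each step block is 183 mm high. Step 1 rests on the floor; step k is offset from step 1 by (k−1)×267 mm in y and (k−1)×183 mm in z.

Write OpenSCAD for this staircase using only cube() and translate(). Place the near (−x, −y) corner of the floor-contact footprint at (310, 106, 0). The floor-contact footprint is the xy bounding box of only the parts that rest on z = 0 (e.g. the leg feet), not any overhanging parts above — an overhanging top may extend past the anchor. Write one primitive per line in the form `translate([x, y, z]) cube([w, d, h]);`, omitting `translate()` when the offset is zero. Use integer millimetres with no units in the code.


translate([310, 106, 0]) cube([773, 267, 183]);
translate([310, 373, 183]) cube([773, 267, 183]);
translate([310, 640, 366]) cube([773, 267, 183]);
translate([310, 907, 549]) cube([773, 267, 183]);
translate([310, 1174, 732]) cube([773, 267, 183]);
translate([310, 1441, 915]) cube([773, 267, 183]);
translate([310, 1708, 1098]) cube([773, 267, 183]);
translate([310, 1975, 1281]) cube([773, 267, 183]);


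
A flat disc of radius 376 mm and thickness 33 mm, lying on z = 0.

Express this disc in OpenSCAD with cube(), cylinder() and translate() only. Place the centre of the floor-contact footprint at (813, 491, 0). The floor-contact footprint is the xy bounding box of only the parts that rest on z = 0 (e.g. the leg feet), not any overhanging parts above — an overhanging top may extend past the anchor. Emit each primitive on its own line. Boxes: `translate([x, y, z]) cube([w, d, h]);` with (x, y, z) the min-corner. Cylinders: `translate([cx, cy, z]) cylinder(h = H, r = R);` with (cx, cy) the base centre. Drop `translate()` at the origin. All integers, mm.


translate([813, 491, 0]) cylinder(h = 33, r = 376);


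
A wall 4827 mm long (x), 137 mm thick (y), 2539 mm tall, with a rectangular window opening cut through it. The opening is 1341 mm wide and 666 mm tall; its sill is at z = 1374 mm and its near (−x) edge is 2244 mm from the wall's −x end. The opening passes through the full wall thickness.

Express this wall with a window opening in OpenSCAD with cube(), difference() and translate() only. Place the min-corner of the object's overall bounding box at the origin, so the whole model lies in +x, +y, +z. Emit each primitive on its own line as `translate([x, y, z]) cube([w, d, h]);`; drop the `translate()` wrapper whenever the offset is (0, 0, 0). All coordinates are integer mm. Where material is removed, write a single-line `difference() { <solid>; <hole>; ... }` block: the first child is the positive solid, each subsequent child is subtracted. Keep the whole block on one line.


difference() { cube([4827, 137, 2539]); translate([2244, 0, 1374]) cube([1341, 137, 666]); }


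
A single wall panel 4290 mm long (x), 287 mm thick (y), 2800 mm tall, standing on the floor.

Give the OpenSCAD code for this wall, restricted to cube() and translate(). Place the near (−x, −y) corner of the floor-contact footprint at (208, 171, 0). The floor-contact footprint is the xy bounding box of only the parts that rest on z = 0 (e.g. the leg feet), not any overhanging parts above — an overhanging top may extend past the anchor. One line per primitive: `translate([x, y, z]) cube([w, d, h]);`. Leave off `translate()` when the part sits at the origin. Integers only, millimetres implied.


translate([208, 171, 0]) cube([4290, 287, 2800]);


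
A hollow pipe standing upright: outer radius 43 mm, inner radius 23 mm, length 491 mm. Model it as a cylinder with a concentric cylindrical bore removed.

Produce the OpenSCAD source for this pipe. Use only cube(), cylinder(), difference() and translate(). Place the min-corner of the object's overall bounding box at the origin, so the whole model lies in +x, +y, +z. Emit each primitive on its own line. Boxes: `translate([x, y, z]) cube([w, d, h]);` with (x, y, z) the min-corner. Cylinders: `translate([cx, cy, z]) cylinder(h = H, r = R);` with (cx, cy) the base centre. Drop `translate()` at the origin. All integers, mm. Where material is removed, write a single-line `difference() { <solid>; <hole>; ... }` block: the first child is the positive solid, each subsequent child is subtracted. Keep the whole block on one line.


difference() { translate([43, 43, 0]) cylinder(h = 491, r = 43); translate([43, 43, 0]) cylinder(h = 491, r = 23); }


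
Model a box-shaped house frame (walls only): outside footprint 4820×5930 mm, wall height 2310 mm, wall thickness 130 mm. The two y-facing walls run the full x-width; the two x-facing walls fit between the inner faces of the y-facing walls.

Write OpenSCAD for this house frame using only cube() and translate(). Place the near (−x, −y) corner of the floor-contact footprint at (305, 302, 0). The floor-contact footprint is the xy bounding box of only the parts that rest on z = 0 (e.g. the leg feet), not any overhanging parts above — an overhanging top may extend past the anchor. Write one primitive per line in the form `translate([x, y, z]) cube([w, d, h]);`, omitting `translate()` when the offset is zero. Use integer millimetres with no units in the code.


translate([305, 302, 0]) cube([4820, 130, 2310]);
translate([305, 6102, 0]) cube([4820, 130, 2310]);
translate([305, 432, 0]) cube([130, 5670, 2310]);
translate([4995, 432, 0]) cube([130, 5670, 2310]);


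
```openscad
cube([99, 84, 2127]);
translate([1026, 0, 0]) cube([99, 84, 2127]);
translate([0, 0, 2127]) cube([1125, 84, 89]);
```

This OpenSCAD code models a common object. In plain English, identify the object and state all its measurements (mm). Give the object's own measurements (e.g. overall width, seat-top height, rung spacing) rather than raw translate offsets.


A door frame. The clear opening is 927 mm wide and 2127 mm high. Two 99 mm wide jambs, 84 mm deep, stand either side of the opening from the floor to the top of the opening. A 89 mm thick head sits across the top of both jambs, spanning the full outside width of the frame.


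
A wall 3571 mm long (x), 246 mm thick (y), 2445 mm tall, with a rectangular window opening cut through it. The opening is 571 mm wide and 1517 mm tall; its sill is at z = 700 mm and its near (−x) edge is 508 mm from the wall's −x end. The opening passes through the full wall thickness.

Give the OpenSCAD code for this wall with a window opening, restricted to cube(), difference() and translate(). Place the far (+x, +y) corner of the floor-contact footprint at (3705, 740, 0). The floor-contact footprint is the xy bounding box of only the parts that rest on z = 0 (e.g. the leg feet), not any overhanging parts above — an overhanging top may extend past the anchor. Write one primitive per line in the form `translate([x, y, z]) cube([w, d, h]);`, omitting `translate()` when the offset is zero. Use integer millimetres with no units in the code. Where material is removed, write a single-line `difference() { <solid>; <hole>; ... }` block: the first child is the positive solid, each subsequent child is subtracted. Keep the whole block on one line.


difference() { translate([134, 494, 0]) cube([3571, 246, 2445]); translate([642, 494, 700]) cube([571, 246, 1517]); }


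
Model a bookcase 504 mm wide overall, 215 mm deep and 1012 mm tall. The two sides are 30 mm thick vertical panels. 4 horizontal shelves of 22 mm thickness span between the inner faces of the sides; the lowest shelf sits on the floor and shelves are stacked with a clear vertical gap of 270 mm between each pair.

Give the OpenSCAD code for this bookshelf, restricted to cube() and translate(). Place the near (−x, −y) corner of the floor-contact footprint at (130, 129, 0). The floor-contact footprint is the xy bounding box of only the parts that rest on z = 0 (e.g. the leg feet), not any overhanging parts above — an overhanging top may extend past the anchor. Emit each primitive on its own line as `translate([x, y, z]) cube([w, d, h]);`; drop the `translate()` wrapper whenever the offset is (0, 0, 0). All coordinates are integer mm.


translate([130, 129, 0]) cube([30, 215, 1012]);
translate([604, 129, 0]) cube([30, 215, 1012]);
translate([160, 129, 0]) cube([444, 215, 22]);
translate([160, 129, 292]) cube([444, 215, 22]);
translate([160, 129, 584]) cube([444, 215, 22]);
translate([160, 129, 876]) cube([444, 215, 22]);


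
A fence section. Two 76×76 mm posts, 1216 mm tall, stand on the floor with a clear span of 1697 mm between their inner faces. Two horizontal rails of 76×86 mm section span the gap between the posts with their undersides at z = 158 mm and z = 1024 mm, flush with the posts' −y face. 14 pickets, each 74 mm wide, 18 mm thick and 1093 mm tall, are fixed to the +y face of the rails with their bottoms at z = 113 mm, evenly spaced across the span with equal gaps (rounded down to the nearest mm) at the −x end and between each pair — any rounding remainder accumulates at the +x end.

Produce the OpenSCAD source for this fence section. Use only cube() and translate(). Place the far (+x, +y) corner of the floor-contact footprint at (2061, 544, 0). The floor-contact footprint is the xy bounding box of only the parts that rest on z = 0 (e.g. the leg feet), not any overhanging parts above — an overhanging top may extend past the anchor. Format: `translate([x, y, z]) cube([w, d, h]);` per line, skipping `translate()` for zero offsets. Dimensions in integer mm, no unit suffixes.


translate([212, 468, 0]) cube([76, 76, 1216]);
translate([1985, 468, 0]) cube([76, 76, 1216]);
translate([288, 468, 158]) cube([1697, 76, 86]);
translate([288, 468, 1024]) cube([1697, 76, 86]);
translate([332, 544, 113]) cube([74, 18, 1093]);
translate([450, 544, 113]) cube([74, 18, 1093]);
translate([568, 544, 113]) cube([74, 18, 1093]);
translate([686, 544, 113]) cube([74, 18, 1093]);
translate([804, 544, 113]) cube([74, 18, 1093]);
translate([922, 544, 113]) cube([74, 18, 1093]);
translate([1040, 544, 113]) cube([74, 18, 1093]);
translate([1158, 544, 113]) cube([74, 18, 1093]);
translate([1276, 544, 113]) cube([74, 18, 1093]);
translate([1394, 544, 113]) cube([74, 18, 1093]);
translate([1512, 544, 113]) cube([74, 18, 1093]);
translate([1630, 544, 113]) cube([74, 18, 1093]);
translate([1748, 544, 113]) cube([74, 18, 1093]);
translate([1866, 544, 113]) cube([74, 18, 1093]);


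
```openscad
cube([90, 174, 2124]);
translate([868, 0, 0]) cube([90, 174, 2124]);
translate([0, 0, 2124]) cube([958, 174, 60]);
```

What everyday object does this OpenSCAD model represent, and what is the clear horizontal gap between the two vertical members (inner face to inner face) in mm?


A door frame. The clear opening width is 778 mm.

Two 2124 mm tall posts with a header on top — a door frame. The left jamb is 90 mm wide at x = 0; the right jamb starts at x = 868. The clear opening is 868 − 90 = 778 mm.


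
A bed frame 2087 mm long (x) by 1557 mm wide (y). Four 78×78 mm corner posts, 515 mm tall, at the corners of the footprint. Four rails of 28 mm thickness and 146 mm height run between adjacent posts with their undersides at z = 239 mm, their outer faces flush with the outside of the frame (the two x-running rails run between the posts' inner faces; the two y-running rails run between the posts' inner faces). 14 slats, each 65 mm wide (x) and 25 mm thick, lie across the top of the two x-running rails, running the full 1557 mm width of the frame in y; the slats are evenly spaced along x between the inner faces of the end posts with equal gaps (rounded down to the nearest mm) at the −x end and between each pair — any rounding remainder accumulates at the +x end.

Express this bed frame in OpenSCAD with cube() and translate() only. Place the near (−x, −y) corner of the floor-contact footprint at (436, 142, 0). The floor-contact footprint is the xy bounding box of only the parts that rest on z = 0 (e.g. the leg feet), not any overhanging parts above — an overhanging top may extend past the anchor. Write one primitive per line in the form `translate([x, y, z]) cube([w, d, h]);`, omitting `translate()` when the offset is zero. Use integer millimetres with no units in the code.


translate([436, 142, 0]) cube([78, 78, 515]);
translate([436, 1621, 0]) cube([78, 78, 515]);
translate([2445, 142, 0]) cube([78, 78, 515]);
translate([2445, 1621, 0]) cube([78, 78, 515]);
translate([514, 142, 239]) cube([1931, 28, 146]);
translate([514, 1671, 239]) cube([1931, 28, 146]);
translate([436, 220, 239]) cube([28, 1401, 146]);
translate([2495, 220, 239]) cube([28, 1401, 146]);
translate([582, 142, 385]) cube([65, 1557, 25]);
translate([715, 142, 385]) cube([65, 1557, 25]);
translate([848, 142, 385]) cube([65, 1557, 25]);
translate([981, 142, 385]) cube([65, 1557, 25]);
translate([1114, 142, 385]) cube([65, 1557, 25]);
translate([1247, 142, 385]) cube([65, 1557, 25]);
translate([1380, 142, 385]) cube([65, 1557, 25]);
translate([1513, 142, 385]) cube([65, 1557, 25]);
translate([1646, 142, 385]) cube([65, 1557, 25]);
translate([1779, 142, 385]) cube([65, 1557, 25]);
translate([1912, 142, 385]) cube([65, 1557, 25]);
translate([2045, 142, 385]) cube([65, 1557, 25]);
translate([2178, 142, 385]) cube([65, 1557, 25]);
translate([2311, 142, 385]) cube([65, 1557, 25]);


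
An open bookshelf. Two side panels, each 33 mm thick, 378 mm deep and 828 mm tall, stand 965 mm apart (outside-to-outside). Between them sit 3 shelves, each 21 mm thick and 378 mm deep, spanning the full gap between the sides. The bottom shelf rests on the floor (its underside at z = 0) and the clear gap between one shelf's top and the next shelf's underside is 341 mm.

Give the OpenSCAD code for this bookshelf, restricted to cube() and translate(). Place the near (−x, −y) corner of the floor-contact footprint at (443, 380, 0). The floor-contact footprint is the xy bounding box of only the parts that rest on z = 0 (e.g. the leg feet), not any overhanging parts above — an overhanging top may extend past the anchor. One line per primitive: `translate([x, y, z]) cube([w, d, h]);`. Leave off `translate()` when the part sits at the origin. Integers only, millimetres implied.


translate([443, 380, 0]) cube([33, 378, 828]);
translate([1375, 380, 0]) cube([33, 378, 828]);
translate([476, 380, 0]) cube([899, 378, 21]);
translate([476, 380, 362]) cube([899, 378, 21]);
translate([476, 380, 724]) cube([899, 378, 21]);


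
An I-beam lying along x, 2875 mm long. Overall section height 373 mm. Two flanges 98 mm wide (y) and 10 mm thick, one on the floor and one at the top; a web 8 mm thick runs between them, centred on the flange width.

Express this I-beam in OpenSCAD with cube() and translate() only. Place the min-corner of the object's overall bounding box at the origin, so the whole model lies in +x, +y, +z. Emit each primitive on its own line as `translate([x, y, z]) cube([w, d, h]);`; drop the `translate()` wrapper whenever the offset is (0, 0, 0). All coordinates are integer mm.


cube([2875, 98, 10]);
translate([0, 45, 10]) cube([2875, 8, 353]);
translate([0, 0, 363]) cube([2875, 98, 10]);


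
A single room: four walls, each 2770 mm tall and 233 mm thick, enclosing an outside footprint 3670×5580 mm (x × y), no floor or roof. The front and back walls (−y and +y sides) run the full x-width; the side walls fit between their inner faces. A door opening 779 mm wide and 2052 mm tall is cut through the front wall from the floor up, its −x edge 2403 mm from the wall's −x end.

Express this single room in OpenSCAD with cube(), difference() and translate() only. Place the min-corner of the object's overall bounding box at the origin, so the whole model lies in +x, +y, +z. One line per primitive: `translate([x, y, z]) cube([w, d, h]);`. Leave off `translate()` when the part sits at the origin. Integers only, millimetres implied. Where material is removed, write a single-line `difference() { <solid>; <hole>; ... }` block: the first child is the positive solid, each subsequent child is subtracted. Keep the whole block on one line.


difference() { cube([3670, 233, 2770]); translate([2403, 0, 0]) cube([779, 233, 2052]); }
translate([0, 5347, 0]) cube([3670, 233, 2770]);
translate([0, 233, 0]) cube([233, 5114, 2770]);
translate([3437, 233, 0]) cube([233, 5114, 2770]);


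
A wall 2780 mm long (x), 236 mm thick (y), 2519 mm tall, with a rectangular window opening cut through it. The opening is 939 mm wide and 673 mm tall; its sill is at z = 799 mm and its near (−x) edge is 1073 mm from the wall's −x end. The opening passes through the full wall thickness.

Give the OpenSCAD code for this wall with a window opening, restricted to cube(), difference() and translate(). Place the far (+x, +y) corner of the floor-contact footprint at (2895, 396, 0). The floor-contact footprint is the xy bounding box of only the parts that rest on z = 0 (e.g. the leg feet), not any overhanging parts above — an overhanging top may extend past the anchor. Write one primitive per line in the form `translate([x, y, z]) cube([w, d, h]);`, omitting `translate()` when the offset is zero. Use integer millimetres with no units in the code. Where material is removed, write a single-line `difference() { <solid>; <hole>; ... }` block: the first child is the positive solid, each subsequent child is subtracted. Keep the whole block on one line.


difference() { translate([115, 160, 0]) cube([2780, 236, 2519]); translate([1188, 160, 799]) cube([939, 236, 673]); }


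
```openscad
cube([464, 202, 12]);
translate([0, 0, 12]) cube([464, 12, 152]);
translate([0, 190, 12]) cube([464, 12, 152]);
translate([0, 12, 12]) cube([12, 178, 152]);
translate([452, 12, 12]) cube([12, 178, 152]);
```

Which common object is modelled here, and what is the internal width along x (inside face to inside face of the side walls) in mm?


An open box. The internal width is 440 mm.

A 464×202 base slab with four walls standing on it — an open box. The base is 464 mm wide and the walls are 12 mm thick, so the internal width is 464 − 2 × 12 = 440 mm.


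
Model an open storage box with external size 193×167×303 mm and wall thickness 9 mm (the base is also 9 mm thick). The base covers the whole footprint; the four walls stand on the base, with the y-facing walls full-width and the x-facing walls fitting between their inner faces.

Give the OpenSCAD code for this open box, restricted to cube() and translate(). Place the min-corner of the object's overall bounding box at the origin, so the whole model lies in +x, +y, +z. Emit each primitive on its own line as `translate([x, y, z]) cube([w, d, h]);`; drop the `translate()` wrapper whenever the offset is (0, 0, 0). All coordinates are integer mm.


cube([193, 167, 9]);
translate([0, 0, 9]) cube([193, 9, 294]);
translate([0, 158, 9]) cube([193, 9, 294]);
translate([0, 9, 9]) cube([9, 149, 294]);
translate([184, 9, 9]) cube([9, 149, 294]);


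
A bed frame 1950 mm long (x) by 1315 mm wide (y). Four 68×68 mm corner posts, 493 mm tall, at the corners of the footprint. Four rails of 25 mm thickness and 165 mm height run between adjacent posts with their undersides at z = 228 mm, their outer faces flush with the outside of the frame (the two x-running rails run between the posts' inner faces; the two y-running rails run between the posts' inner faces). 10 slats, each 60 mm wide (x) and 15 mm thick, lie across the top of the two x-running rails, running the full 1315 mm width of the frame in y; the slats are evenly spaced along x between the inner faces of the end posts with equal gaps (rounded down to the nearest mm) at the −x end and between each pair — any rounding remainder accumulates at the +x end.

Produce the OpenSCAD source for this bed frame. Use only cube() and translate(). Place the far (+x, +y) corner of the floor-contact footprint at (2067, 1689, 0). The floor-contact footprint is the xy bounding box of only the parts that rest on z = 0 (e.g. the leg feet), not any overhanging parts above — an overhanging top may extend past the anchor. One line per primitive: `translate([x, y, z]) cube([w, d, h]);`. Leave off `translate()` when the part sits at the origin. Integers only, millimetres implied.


translate([117, 374, 0]) cube([68, 68, 493]);
translate([117, 1621, 0]) cube([68, 68, 493]);
translate([1999, 374, 0]) cube([68, 68, 493]);
translate([1999, 1621, 0]) cube([68, 68, 493]);
translate([185, 374, 228]) cube([1814, 25, 165]);
translate([185, 1664, 228]) cube([1814, 25, 165]);
translate([117, 442, 228]) cube([25, 1179, 165]);
translate([2042, 442, 228]) cube([25, 1179, 165]);
translate([295, 374, 393]) cube([60, 1315, 15]);
translate([465, 374, 393]) cube([60, 1315, 15]);
translate([635, 374, 393]) cube([60, 1315, 15]);
translate([805, 374, 393]) cube([60, 1315, 15]);
translate([975, 374, 393]) cube([60, 1315, 15]);
translate([1145, 374, 393]) cube([60, 1315, 15]);
translate([1315, 374, 393]) cube([60, 1315, 15]);
translate([1485, 374, 393]) cube([60, 1315, 15]);
translate([1655, 374, 393]) cube([60, 1315, 15]);
translate([1825, 374, 393]) cube([60, 1315, 15]);


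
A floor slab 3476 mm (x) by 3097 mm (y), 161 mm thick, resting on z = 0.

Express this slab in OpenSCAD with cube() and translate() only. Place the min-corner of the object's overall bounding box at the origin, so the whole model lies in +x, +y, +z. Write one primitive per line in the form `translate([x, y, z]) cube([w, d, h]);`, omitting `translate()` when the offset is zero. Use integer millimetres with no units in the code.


cube([3476, 3097, 161]);


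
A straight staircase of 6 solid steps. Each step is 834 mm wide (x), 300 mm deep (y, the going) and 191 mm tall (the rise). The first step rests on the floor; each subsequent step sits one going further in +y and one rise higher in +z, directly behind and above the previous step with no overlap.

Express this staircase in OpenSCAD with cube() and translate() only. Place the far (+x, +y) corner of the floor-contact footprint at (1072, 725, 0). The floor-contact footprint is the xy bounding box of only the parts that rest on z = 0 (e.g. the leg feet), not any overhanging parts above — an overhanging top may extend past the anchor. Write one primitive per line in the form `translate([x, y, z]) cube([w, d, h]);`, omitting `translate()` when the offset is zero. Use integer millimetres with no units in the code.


translate([238, 425, 0]) cube([834, 300, 191]);
translate([238, 725, 191]) cube([834, 300, 191]);
translate([238, 1025, 382]) cube([834, 300, 191]);
translate([238, 1325, 573]) cube([834, 300, 191]);
translate([238, 1625, 764]) cube([834, 300, 191]);
translate([238, 1925, 955]) cube([834, 300, 191]);


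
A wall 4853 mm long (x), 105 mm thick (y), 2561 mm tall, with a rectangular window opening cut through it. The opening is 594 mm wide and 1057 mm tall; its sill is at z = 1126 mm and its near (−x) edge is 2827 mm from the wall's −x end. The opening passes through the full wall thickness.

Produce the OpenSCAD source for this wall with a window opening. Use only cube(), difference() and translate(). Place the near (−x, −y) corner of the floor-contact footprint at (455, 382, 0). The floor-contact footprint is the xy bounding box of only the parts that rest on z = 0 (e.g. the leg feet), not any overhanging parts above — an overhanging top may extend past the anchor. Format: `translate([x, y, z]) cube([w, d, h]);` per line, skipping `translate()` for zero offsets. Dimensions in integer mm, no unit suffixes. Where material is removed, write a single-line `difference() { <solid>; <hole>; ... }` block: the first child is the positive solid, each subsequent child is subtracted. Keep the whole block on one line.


difference() { translate([455, 382, 0]) cube([4853, 105, 2561]); translate([3282, 382, 1126]) cube([594, 105, 1057]); }


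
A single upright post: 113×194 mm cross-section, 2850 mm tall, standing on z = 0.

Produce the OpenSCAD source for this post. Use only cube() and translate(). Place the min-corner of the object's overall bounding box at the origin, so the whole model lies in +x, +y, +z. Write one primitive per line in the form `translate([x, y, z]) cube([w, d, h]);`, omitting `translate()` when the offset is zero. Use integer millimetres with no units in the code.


cube([113, 194, 2850]);


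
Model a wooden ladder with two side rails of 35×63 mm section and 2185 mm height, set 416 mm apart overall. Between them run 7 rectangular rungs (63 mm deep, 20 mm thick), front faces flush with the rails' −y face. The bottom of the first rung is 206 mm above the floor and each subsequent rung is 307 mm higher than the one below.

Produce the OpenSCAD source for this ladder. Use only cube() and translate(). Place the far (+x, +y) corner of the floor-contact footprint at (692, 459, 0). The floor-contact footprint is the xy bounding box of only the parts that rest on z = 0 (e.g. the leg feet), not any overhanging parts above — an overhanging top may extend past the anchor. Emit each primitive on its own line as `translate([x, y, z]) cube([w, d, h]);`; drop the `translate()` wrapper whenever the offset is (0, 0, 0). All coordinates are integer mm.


// rung span = 416 - 2*35 = 346
// rung[k] z = 206 + k*307
translate([276, 396, 0]) cube([35, 63, 2185]);
translate([657, 396, 0]) cube([35, 63, 2185]);
translate([311, 396, 206]) cube([346, 63, 20]);
translate([311, 396, 513]) cube([346, 63, 20]);
translate([311, 396, 820]) cube([346, 63, 20]);
translate([311, 396, 1127]) cube([346, 63, 20]);
translate([311, 396, 1434]) cube([346, 63, 20]);
translate([311, 396, 1741]) cube([346, 63, 20]);
translate([311, 396, 2048]) cube([346, 63, 20]);


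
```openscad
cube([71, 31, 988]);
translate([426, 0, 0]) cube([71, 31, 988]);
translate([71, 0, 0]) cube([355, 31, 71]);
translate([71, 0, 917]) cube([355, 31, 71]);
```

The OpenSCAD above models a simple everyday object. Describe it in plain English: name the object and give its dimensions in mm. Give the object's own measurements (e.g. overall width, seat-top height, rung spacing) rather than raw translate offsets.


A rectangular picture frame lying in the x–z plane (depth along y). The opening is 355 mm wide (x) by 846 mm tall (z), surrounded by a border 71 mm wide on all four sides. The frame is 31 mm deep and is made of two full-height vertical stiles with two horizontal rails fitted between them.


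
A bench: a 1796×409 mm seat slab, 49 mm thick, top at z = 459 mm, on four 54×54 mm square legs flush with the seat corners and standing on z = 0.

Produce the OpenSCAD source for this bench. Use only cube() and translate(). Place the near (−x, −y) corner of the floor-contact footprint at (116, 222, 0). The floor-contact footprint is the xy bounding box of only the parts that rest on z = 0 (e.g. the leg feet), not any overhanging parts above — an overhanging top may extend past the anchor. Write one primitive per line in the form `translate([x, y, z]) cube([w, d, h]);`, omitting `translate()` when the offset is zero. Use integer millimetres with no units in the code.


translate([116, 222, 410]) cube([1796, 409, 49]);
translate([116, 222, 0]) cube([54, 54, 410]);
translate([116, 577, 0]) cube([54, 54, 410]);
translate([1858, 222, 0]) cube([54, 54, 410]);
translate([1858, 577, 0]) cube([54, 54, 410]);


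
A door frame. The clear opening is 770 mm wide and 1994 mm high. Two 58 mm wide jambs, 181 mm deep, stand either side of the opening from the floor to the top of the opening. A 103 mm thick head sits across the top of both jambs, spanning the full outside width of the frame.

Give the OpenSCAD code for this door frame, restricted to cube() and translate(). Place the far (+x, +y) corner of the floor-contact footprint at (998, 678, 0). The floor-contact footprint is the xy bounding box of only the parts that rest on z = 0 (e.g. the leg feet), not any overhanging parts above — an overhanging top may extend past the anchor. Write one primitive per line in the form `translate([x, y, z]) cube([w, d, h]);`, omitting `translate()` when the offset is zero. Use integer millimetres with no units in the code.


translate([112, 497, 0]) cube([58, 181, 1994]);
translate([940, 497, 0]) cube([58, 181, 1994]);
translate([112, 497, 1994]) cube([886, 181, 103]);
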